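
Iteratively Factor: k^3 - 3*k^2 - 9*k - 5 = (k + 1)*(k^2 - 4*k - 5) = (k - 5)*(k + 1)*(k + 1)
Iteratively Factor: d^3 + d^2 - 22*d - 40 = (d - 5)*(d^2 + 6*d + 8) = (d - 5)*(d + 4)*(d + 2)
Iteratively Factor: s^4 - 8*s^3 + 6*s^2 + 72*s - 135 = (s - 3)*(s^3 - 5*s^2 - 9*s + 45) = (s - 3)*(s + 3)*(s^2 - 8*s + 15) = (s - 5)*(s - 3)*(s + 3)*(s - 3)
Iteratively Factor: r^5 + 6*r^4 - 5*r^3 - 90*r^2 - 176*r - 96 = (r + 3)*(r^4 + 3*r^3 - 14*r^2 - 48*r - 32) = (r + 2)*(r + 3)*(r^3 + r^2 - 16*r - 16) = (r + 2)*(r + 3)*(r + 4)*(r^2 - 3*r - 4) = (r + 1)*(r + 2)*(r + 3)*(r + 4)*(r - 4)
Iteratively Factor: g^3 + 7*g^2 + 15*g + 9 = (g + 3)*(g^2 + 4*g + 3) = (g + 1)*(g + 3)*(g + 3)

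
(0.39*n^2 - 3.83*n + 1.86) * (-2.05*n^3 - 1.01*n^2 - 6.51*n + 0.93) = -0.7995*n^5 + 7.4576*n^4 - 2.4836*n^3 + 23.4174*n^2 - 15.6705*n + 1.7298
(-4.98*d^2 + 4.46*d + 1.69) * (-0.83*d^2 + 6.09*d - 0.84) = 4.1334*d^4 - 34.03*d^3 + 29.9419*d^2 + 6.5457*d - 1.4196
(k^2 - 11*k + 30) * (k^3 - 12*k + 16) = k^5 - 11*k^4 + 18*k^3 + 148*k^2 - 536*k + 480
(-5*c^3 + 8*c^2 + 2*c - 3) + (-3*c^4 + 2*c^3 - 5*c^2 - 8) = -3*c^4 - 3*c^3 + 3*c^2 + 2*c - 11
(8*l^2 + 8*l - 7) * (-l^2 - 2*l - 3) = -8*l^4 - 24*l^3 - 33*l^2 - 10*l + 21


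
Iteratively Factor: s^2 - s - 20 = (s + 4)*(s - 5)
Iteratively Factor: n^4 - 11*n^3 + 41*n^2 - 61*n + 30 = (n - 5)*(n^3 - 6*n^2 + 11*n - 6) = (n - 5)*(n - 2)*(n^2 - 4*n + 3) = (n - 5)*(n - 2)*(n - 1)*(n - 3)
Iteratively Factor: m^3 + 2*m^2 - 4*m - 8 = (m + 2)*(m^2 - 4) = (m - 2)*(m + 2)*(m + 2)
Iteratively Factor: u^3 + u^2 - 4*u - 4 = (u - 2)*(u^2 + 3*u + 2) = (u - 2)*(u + 2)*(u + 1)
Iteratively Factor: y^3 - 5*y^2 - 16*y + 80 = (y - 5)*(y^2 - 16) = (y - 5)*(y - 4)*(y + 4)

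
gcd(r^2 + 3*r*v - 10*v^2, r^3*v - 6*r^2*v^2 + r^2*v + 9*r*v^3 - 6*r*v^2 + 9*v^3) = 1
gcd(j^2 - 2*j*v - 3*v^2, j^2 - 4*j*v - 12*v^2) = 1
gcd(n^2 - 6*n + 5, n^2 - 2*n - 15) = n - 5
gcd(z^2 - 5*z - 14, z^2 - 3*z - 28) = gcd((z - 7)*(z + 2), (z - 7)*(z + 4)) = z - 7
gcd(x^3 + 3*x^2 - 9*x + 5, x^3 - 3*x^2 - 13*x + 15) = x - 1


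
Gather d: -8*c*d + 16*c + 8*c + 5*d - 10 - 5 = 24*c + d*(5 - 8*c) - 15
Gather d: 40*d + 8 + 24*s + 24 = 40*d + 24*s + 32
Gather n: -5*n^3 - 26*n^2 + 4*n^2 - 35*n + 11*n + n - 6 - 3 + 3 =-5*n^3 - 22*n^2 - 23*n - 6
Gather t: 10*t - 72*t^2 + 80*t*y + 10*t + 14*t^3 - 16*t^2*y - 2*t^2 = 14*t^3 + t^2*(-16*y - 74) + t*(80*y + 20)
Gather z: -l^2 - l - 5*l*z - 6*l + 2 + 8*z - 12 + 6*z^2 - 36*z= -l^2 - 7*l + 6*z^2 + z*(-5*l - 28) - 10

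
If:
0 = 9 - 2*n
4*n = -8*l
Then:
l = -9/4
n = 9/2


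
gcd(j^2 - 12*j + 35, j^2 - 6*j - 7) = j - 7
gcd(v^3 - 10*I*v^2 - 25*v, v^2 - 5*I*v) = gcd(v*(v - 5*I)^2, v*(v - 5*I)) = v^2 - 5*I*v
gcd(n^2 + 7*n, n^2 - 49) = n + 7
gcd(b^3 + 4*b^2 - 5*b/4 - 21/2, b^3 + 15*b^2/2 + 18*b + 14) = b^2 + 11*b/2 + 7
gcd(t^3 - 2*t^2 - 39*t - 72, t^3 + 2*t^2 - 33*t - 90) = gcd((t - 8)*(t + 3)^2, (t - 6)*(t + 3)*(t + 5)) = t + 3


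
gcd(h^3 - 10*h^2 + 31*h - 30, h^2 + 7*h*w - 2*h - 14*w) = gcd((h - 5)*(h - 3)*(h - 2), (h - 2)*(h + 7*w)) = h - 2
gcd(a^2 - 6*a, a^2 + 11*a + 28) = 1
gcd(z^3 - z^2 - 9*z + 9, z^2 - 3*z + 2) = z - 1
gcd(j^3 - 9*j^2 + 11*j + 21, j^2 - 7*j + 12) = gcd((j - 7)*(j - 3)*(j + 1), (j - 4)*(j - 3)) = j - 3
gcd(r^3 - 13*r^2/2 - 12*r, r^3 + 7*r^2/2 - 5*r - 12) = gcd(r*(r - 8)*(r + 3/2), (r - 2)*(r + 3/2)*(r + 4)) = r + 3/2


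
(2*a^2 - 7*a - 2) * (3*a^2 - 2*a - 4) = 6*a^4 - 25*a^3 + 32*a + 8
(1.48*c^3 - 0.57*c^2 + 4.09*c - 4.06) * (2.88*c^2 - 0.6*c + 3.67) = 4.2624*c^5 - 2.5296*c^4 + 17.5528*c^3 - 16.2387*c^2 + 17.4463*c - 14.9002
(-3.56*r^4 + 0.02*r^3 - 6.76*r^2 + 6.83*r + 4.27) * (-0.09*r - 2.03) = 0.3204*r^5 + 7.225*r^4 + 0.5678*r^3 + 13.1081*r^2 - 14.2492*r - 8.6681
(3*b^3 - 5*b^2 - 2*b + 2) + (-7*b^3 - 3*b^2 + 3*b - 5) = -4*b^3 - 8*b^2 + b - 3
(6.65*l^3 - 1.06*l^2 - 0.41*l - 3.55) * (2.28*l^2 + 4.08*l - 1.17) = 15.162*l^5 + 24.7152*l^4 - 13.0401*l^3 - 8.5266*l^2 - 14.0043*l + 4.1535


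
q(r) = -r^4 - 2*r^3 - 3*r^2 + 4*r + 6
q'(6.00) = -1112.00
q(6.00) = -1806.00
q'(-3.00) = 76.00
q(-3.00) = -60.00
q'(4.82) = -612.24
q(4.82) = -808.12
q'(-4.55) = 283.87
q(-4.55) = -314.51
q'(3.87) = -340.92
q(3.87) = -363.68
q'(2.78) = -144.99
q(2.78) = -108.76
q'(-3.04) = 79.17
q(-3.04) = -63.10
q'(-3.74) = 151.77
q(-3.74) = -141.95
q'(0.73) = -5.13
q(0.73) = 6.26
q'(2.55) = -116.64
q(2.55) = -78.75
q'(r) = -4*r^3 - 6*r^2 - 6*r + 4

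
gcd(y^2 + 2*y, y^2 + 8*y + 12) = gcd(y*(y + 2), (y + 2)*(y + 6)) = y + 2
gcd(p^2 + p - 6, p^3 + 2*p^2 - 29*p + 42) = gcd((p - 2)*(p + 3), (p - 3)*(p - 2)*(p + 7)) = p - 2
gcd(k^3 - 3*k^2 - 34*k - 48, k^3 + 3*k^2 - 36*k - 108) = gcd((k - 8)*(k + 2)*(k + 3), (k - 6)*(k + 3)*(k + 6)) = k + 3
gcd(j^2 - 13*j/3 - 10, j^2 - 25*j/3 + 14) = j - 6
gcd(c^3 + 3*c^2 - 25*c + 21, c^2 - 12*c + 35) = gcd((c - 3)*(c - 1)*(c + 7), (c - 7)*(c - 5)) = 1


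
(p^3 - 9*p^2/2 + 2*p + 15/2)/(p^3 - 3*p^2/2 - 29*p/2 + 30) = (p + 1)/(p + 4)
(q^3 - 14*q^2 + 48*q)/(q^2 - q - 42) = q*(-q^2 + 14*q - 48)/(-q^2 + q + 42)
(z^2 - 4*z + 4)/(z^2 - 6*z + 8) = (z - 2)/(z - 4)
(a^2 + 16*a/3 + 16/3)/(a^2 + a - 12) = (a + 4/3)/(a - 3)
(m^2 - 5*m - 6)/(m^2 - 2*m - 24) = (m + 1)/(m + 4)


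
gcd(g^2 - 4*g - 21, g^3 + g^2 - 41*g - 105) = g^2 - 4*g - 21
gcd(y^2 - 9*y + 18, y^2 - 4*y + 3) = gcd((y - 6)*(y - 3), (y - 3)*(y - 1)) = y - 3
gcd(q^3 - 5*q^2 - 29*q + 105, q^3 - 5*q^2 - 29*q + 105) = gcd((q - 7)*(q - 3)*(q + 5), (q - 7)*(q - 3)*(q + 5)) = q^3 - 5*q^2 - 29*q + 105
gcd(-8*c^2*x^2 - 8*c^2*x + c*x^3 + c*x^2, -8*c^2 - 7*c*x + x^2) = -8*c + x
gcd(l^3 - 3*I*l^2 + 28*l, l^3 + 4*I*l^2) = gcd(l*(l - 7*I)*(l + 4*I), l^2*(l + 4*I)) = l^2 + 4*I*l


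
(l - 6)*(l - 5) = l^2 - 11*l + 30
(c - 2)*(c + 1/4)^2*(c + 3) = c^4 + 3*c^3/2 - 87*c^2/16 - 47*c/16 - 3/8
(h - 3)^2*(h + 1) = h^3 - 5*h^2 + 3*h + 9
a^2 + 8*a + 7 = (a + 1)*(a + 7)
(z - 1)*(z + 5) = z^2 + 4*z - 5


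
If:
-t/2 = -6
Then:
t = 12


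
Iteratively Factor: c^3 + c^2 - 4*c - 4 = (c + 1)*(c^2 - 4) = (c + 1)*(c + 2)*(c - 2)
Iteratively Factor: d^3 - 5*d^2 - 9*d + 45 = (d + 3)*(d^2 - 8*d + 15) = (d - 5)*(d + 3)*(d - 3)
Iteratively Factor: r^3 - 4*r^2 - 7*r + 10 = (r + 2)*(r^2 - 6*r + 5) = (r - 1)*(r + 2)*(r - 5)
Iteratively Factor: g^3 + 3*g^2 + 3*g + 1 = (g + 1)*(g^2 + 2*g + 1) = (g + 1)^2*(g + 1)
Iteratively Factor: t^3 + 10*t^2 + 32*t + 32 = (t + 4)*(t^2 + 6*t + 8) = (t + 4)^2*(t + 2)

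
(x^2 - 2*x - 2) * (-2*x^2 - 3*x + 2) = -2*x^4 + x^3 + 12*x^2 + 2*x - 4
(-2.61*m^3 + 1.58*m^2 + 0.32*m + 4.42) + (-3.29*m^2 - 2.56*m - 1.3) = -2.61*m^3 - 1.71*m^2 - 2.24*m + 3.12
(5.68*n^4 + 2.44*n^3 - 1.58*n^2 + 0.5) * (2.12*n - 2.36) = 12.0416*n^5 - 8.232*n^4 - 9.108*n^3 + 3.7288*n^2 + 1.06*n - 1.18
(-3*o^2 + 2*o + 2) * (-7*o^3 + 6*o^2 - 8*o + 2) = 21*o^5 - 32*o^4 + 22*o^3 - 10*o^2 - 12*o + 4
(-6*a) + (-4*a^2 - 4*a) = -4*a^2 - 10*a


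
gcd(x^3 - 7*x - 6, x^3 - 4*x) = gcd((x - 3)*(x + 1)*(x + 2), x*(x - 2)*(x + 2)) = x + 2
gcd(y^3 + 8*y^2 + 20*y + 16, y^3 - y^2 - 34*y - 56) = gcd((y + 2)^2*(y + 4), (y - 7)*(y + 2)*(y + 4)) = y^2 + 6*y + 8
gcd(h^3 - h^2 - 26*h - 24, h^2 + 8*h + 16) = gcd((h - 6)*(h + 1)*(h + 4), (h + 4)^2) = h + 4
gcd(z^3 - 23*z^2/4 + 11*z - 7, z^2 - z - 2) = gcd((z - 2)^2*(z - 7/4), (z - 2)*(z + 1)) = z - 2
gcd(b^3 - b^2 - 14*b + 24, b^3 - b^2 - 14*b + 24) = b^3 - b^2 - 14*b + 24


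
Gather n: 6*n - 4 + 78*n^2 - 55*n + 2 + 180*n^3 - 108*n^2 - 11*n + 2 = 180*n^3 - 30*n^2 - 60*n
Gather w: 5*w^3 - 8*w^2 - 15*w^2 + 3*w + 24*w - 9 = 5*w^3 - 23*w^2 + 27*w - 9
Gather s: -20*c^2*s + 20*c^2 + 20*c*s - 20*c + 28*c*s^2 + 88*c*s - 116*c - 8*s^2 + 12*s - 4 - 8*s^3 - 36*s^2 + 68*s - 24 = 20*c^2 - 136*c - 8*s^3 + s^2*(28*c - 44) + s*(-20*c^2 + 108*c + 80) - 28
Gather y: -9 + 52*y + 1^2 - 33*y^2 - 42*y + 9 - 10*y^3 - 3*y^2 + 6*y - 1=-10*y^3 - 36*y^2 + 16*y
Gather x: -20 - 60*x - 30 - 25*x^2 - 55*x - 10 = -25*x^2 - 115*x - 60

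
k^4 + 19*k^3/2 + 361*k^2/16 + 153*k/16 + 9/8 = (k + 1/4)^2*(k + 3)*(k + 6)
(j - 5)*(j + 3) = j^2 - 2*j - 15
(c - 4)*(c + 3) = c^2 - c - 12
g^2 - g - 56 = (g - 8)*(g + 7)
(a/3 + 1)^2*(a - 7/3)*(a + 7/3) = a^4/9 + 2*a^3/3 + 32*a^2/81 - 98*a/27 - 49/9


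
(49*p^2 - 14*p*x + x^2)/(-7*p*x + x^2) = (-7*p + x)/x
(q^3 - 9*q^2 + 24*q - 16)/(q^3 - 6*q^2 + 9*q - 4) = (q - 4)/(q - 1)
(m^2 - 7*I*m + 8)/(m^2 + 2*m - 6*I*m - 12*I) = (m^2 - 7*I*m + 8)/(m^2 + m*(2 - 6*I) - 12*I)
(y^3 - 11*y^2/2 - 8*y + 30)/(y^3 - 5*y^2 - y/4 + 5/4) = 2*(2*y^3 - 11*y^2 - 16*y + 60)/(4*y^3 - 20*y^2 - y + 5)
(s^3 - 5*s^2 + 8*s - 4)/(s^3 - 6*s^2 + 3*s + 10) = (s^2 - 3*s + 2)/(s^2 - 4*s - 5)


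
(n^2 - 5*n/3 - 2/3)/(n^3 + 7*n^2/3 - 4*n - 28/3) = (3*n + 1)/(3*n^2 + 13*n + 14)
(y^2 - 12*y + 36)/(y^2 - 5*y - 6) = (y - 6)/(y + 1)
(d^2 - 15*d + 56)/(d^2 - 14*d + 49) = (d - 8)/(d - 7)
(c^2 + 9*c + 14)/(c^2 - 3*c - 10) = (c + 7)/(c - 5)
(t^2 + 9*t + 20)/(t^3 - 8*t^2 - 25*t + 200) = (t + 4)/(t^2 - 13*t + 40)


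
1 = 1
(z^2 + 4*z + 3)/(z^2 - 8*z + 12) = (z^2 + 4*z + 3)/(z^2 - 8*z + 12)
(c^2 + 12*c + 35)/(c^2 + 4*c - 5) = (c + 7)/(c - 1)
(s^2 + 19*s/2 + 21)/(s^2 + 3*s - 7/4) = 2*(s + 6)/(2*s - 1)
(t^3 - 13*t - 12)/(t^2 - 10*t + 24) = (t^2 + 4*t + 3)/(t - 6)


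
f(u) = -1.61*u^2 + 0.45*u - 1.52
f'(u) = 0.45 - 3.22*u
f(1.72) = -5.51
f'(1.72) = -5.09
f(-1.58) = -6.25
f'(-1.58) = 5.54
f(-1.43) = -5.46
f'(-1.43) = 5.05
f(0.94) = -2.52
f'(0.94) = -2.58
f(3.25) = -17.06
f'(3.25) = -10.02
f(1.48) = -4.38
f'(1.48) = -4.32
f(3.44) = -19.02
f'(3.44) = -10.63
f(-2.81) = -15.50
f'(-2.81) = 9.50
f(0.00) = -1.52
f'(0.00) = 0.45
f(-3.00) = -17.36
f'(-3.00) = 10.11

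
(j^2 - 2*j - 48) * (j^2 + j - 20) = j^4 - j^3 - 70*j^2 - 8*j + 960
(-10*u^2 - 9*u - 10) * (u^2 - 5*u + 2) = -10*u^4 + 41*u^3 + 15*u^2 + 32*u - 20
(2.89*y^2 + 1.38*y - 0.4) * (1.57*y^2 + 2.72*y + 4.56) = 4.5373*y^4 + 10.0274*y^3 + 16.304*y^2 + 5.2048*y - 1.824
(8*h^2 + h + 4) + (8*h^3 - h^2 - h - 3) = 8*h^3 + 7*h^2 + 1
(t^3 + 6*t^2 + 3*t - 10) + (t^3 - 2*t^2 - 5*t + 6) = 2*t^3 + 4*t^2 - 2*t - 4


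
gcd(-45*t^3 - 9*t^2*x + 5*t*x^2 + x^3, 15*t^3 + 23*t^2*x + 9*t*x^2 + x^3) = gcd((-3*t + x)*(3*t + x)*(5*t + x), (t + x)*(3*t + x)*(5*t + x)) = 15*t^2 + 8*t*x + x^2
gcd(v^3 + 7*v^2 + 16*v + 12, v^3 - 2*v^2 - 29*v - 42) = v^2 + 5*v + 6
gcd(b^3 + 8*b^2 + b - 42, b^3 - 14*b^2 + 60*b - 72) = b - 2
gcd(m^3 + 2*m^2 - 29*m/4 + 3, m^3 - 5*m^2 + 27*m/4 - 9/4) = m^2 - 2*m + 3/4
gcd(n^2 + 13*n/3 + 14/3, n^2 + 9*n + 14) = n + 2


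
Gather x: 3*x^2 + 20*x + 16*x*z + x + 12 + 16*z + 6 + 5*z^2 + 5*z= 3*x^2 + x*(16*z + 21) + 5*z^2 + 21*z + 18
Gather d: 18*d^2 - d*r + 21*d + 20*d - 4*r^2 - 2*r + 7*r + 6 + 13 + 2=18*d^2 + d*(41 - r) - 4*r^2 + 5*r + 21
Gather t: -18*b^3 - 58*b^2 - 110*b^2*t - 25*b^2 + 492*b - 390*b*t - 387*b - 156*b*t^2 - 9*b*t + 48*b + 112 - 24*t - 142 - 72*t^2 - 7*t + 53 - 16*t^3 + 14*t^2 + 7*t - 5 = -18*b^3 - 83*b^2 + 153*b - 16*t^3 + t^2*(-156*b - 58) + t*(-110*b^2 - 399*b - 24) + 18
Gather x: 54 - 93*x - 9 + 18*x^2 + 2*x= 18*x^2 - 91*x + 45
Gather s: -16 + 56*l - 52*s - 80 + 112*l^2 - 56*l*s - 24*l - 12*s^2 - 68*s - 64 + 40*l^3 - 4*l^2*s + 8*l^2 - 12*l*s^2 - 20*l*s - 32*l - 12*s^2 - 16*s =40*l^3 + 120*l^2 + s^2*(-12*l - 24) + s*(-4*l^2 - 76*l - 136) - 160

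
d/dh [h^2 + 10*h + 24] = 2*h + 10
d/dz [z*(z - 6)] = 2*z - 6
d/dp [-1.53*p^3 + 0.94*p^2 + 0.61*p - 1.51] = -4.59*p^2 + 1.88*p + 0.61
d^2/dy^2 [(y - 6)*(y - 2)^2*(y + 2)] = 12*y^2 - 48*y + 16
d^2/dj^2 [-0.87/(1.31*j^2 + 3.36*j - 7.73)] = (2.986014*j^2 + 7.658784*j - 0.87*(2.62*j + 3.36)*(5.24*j + 6.72) - 17.619762)/(1.31*j^2 + 3.36*j - 7.73)^3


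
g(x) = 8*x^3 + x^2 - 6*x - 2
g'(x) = 24*x^2 + 2*x - 6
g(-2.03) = -52.62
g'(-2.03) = 88.84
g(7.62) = 3549.95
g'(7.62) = 1402.79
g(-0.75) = -0.31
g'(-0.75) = 6.00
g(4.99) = 986.97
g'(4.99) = 601.58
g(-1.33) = -11.07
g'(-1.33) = 33.79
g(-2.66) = -129.53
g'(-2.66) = 158.49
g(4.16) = 566.28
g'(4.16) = 417.65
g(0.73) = -2.73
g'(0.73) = 8.25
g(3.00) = 205.00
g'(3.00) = 216.00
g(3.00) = 205.00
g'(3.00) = 216.00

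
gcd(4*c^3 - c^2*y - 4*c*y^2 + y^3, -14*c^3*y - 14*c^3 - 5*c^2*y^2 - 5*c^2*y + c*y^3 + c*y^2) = 1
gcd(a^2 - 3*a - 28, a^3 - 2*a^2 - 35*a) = a - 7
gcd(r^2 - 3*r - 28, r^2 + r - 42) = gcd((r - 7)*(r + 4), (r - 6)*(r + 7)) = 1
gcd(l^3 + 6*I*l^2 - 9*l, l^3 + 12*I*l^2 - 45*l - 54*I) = l^2 + 6*I*l - 9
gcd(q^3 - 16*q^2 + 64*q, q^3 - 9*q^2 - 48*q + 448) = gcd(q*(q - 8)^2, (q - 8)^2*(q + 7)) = q^2 - 16*q + 64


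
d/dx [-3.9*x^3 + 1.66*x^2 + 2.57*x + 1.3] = -11.7*x^2 + 3.32*x + 2.57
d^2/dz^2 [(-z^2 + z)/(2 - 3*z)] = -4/(27*z^3 - 54*z^2 + 36*z - 8)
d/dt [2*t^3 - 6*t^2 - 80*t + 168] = 6*t^2 - 12*t - 80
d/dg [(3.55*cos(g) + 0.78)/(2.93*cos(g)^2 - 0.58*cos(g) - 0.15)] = (10.4015*cos(g)^2 + 4.5708*cos(g) + 0.0801)*sin(g)/(8.5849*cos(g)^4 - 3.3988*cos(g)^3 - 0.5426*cos(g)^2 + 0.174*cos(g) + 0.0225)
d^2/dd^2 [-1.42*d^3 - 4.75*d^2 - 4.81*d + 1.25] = -8.52*d - 9.5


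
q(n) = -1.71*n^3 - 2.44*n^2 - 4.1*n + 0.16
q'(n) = -5.13*n^2 - 4.88*n - 4.1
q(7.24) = -806.37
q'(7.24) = -308.33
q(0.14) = -0.47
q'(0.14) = -4.88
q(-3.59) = 62.55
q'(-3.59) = -52.70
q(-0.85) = 2.93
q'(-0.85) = -3.66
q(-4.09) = 93.11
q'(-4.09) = -69.96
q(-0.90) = 3.12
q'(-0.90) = -3.86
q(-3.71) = 69.11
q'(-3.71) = -56.61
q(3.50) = -117.40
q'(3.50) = -84.02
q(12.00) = -3355.28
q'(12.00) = -801.38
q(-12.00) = 2652.88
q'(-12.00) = -684.26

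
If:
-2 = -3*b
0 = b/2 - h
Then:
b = 2/3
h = 1/3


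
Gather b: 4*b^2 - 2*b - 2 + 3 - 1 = 4*b^2 - 2*b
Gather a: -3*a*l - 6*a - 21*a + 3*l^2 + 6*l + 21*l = a*(-3*l - 27) + 3*l^2 + 27*l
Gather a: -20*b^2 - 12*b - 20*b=-20*b^2 - 32*b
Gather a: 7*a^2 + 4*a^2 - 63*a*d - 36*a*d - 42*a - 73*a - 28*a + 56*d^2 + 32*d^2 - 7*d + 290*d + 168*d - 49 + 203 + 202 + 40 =11*a^2 + a*(-99*d - 143) + 88*d^2 + 451*d + 396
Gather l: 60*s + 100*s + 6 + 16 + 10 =160*s + 32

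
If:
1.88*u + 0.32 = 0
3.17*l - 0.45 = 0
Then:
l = 0.14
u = -0.17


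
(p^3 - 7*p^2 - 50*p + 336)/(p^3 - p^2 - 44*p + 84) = (p - 8)/(p - 2)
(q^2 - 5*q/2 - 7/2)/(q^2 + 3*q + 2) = (q - 7/2)/(q + 2)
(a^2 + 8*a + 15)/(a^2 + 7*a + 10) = (a + 3)/(a + 2)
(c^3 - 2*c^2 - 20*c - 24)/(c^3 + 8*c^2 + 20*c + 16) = (c - 6)/(c + 4)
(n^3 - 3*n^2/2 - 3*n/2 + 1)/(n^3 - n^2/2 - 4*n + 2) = (n + 1)/(n + 2)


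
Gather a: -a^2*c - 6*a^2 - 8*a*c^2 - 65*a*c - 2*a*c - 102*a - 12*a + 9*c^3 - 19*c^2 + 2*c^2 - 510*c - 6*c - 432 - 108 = a^2*(-c - 6) + a*(-8*c^2 - 67*c - 114) + 9*c^3 - 17*c^2 - 516*c - 540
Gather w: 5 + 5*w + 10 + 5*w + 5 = 10*w + 20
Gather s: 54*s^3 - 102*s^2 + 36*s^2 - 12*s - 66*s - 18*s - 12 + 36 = 54*s^3 - 66*s^2 - 96*s + 24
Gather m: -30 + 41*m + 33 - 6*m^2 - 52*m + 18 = -6*m^2 - 11*m + 21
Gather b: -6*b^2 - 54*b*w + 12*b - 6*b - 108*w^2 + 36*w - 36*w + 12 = -6*b^2 + b*(6 - 54*w) - 108*w^2 + 12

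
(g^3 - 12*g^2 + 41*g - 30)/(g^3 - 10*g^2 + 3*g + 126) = (g^2 - 6*g + 5)/(g^2 - 4*g - 21)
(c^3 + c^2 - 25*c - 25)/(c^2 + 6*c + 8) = (c^3 + c^2 - 25*c - 25)/(c^2 + 6*c + 8)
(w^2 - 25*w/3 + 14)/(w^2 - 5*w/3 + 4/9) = 3*(3*w^2 - 25*w + 42)/(9*w^2 - 15*w + 4)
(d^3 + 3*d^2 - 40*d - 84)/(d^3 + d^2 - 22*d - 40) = (d^2 + d - 42)/(d^2 - d - 20)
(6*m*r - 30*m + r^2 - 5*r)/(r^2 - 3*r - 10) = (6*m + r)/(r + 2)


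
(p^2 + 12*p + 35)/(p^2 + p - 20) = (p + 7)/(p - 4)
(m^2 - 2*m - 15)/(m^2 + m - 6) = (m - 5)/(m - 2)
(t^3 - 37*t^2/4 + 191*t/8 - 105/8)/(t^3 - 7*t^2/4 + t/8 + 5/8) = (8*t^3 - 74*t^2 + 191*t - 105)/(8*t^3 - 14*t^2 + t + 5)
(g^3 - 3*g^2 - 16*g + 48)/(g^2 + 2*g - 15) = (g^2 - 16)/(g + 5)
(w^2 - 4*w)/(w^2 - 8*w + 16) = w/(w - 4)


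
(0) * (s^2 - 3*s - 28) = 0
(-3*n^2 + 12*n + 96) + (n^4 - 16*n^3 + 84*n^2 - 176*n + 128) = n^4 - 16*n^3 + 81*n^2 - 164*n + 224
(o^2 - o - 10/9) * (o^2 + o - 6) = o^4 - 73*o^2/9 + 44*o/9 + 20/3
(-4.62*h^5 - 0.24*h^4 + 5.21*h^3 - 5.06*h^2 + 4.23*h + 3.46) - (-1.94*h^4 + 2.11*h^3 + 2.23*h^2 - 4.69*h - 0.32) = -4.62*h^5 + 1.7*h^4 + 3.1*h^3 - 7.29*h^2 + 8.92*h + 3.78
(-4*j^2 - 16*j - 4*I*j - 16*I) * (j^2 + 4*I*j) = -4*j^4 - 16*j^3 - 20*I*j^3 + 16*j^2 - 80*I*j^2 + 64*j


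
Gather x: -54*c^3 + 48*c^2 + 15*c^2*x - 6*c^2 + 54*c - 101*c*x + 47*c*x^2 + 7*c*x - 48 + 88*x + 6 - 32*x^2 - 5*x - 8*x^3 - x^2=-54*c^3 + 42*c^2 + 54*c - 8*x^3 + x^2*(47*c - 33) + x*(15*c^2 - 94*c + 83) - 42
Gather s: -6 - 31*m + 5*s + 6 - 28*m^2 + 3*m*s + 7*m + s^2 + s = -28*m^2 - 24*m + s^2 + s*(3*m + 6)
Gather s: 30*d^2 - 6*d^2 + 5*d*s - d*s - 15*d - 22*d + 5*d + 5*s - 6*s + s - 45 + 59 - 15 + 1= 24*d^2 + 4*d*s - 32*d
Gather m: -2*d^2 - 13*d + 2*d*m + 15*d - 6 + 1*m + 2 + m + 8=-2*d^2 + 2*d + m*(2*d + 2) + 4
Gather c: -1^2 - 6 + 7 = 0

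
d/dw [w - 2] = 1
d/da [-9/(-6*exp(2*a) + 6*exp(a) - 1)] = (54 - 108*exp(a))*exp(a)/(6*exp(2*a) - 6*exp(a) + 1)^2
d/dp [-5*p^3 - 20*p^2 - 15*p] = -15*p^2 - 40*p - 15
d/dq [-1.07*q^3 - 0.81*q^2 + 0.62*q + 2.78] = -3.21*q^2 - 1.62*q + 0.62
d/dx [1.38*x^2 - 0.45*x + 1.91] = 2.76*x - 0.45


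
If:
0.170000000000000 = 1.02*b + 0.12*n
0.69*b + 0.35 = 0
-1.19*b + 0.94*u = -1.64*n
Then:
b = -0.51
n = 5.73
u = -10.64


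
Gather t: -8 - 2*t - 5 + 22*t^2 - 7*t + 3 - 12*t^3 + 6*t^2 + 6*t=-12*t^3 + 28*t^2 - 3*t - 10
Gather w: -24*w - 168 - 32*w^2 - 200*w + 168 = -32*w^2 - 224*w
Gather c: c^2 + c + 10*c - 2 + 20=c^2 + 11*c + 18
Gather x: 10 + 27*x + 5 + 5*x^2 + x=5*x^2 + 28*x + 15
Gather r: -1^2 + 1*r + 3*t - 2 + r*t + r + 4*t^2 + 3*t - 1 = r*(t + 2) + 4*t^2 + 6*t - 4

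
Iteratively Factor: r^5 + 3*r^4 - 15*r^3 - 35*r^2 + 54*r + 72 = (r - 3)*(r^4 + 6*r^3 + 3*r^2 - 26*r - 24) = (r - 3)*(r + 4)*(r^3 + 2*r^2 - 5*r - 6) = (r - 3)*(r + 1)*(r + 4)*(r^2 + r - 6) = (r - 3)*(r - 2)*(r + 1)*(r + 4)*(r + 3)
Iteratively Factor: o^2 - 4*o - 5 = (o + 1)*(o - 5)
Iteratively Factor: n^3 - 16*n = (n + 4)*(n^2 - 4*n) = (n - 4)*(n + 4)*(n)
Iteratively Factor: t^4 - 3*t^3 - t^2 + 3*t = (t)*(t^3 - 3*t^2 - t + 3) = t*(t - 3)*(t^2 - 1) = t*(t - 3)*(t - 1)*(t + 1)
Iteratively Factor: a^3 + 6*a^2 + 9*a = (a)*(a^2 + 6*a + 9) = a*(a + 3)*(a + 3)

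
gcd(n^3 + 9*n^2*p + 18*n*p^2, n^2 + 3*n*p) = n^2 + 3*n*p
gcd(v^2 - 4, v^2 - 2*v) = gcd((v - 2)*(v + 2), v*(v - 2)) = v - 2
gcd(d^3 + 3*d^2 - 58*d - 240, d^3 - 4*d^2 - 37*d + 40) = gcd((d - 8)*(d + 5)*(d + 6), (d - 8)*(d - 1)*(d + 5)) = d^2 - 3*d - 40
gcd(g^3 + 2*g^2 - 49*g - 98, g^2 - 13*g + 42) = g - 7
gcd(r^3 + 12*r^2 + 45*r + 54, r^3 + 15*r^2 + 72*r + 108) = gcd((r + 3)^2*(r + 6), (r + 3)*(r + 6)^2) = r^2 + 9*r + 18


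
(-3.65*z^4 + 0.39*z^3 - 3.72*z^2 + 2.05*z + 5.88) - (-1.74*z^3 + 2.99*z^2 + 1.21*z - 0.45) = -3.65*z^4 + 2.13*z^3 - 6.71*z^2 + 0.84*z + 6.33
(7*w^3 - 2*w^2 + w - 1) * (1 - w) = -7*w^4 + 9*w^3 - 3*w^2 + 2*w - 1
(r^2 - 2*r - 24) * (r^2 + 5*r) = r^4 + 3*r^3 - 34*r^2 - 120*r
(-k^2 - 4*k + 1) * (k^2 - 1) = -k^4 - 4*k^3 + 2*k^2 + 4*k - 1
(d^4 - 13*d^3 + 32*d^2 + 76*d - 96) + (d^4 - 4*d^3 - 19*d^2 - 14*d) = 2*d^4 - 17*d^3 + 13*d^2 + 62*d - 96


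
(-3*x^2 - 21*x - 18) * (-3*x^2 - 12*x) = 9*x^4 + 99*x^3 + 306*x^2 + 216*x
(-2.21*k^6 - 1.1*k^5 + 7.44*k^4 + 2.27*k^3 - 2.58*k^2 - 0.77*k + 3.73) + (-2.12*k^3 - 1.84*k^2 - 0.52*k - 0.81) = -2.21*k^6 - 1.1*k^5 + 7.44*k^4 + 0.15*k^3 - 4.42*k^2 - 1.29*k + 2.92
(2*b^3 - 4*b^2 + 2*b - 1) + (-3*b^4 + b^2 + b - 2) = -3*b^4 + 2*b^3 - 3*b^2 + 3*b - 3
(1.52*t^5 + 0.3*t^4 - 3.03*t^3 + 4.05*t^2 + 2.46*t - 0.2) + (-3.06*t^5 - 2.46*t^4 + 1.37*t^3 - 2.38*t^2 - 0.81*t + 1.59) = -1.54*t^5 - 2.16*t^4 - 1.66*t^3 + 1.67*t^2 + 1.65*t + 1.39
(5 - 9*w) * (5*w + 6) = -45*w^2 - 29*w + 30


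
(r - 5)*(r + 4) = r^2 - r - 20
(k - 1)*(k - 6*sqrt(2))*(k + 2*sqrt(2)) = k^3 - 4*sqrt(2)*k^2 - k^2 - 24*k + 4*sqrt(2)*k + 24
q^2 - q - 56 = (q - 8)*(q + 7)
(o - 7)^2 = o^2 - 14*o + 49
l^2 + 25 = (l - 5*I)*(l + 5*I)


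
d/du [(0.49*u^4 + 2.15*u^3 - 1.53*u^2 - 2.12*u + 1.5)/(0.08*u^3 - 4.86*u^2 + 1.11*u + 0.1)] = (0.0392*u^6 - 4.7628*u^5 - 8.6949*u^4 + 5.3082*u^3 - 11.7165*u^2 + 14.274*u - 1.877)/(0.0064*u^6 - 0.7776*u^5 + 23.7972*u^4 - 10.7732*u^3 + 0.2601*u^2 + 0.222*u + 0.01)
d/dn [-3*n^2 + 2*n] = 2 - 6*n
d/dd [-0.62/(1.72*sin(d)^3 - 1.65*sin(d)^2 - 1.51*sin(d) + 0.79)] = (3.1992*sin(d)^2 - 2.046*sin(d) - 0.9362)*cos(d)/(1.72*sin(d)^3 - 1.65*sin(d)^2 - 1.51*sin(d) + 0.79)^2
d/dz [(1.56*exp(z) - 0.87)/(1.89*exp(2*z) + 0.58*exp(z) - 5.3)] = (-2.9484*exp(2*z) + 3.2886*exp(z) - 7.7634)*exp(z)/(3.5721*exp(4*z) + 2.1924*exp(3*z) - 19.6976*exp(2*z) - 6.148*exp(z) + 28.09)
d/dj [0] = 0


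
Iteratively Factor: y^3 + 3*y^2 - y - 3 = (y + 3)*(y^2 - 1) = (y - 1)*(y + 3)*(y + 1)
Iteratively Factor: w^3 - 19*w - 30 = (w + 3)*(w^2 - 3*w - 10) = (w - 5)*(w + 3)*(w + 2)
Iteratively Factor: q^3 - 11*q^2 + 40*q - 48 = (q - 3)*(q^2 - 8*q + 16) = (q - 4)*(q - 3)*(q - 4)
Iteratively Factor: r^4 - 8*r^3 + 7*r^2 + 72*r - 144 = (r - 3)*(r^3 - 5*r^2 - 8*r + 48) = (r - 4)*(r - 3)*(r^2 - r - 12) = (r - 4)*(r - 3)*(r + 3)*(r - 4)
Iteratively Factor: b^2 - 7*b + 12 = (b - 3)*(b - 4)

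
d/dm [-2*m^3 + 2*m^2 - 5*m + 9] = -6*m^2 + 4*m - 5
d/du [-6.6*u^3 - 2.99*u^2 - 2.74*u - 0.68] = -19.8*u^2 - 5.98*u - 2.74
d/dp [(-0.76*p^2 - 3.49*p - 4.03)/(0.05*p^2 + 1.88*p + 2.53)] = (-1.2543*p^2 - 3.4426*p - 1.2533)/(0.0025*p^4 + 0.188*p^3 + 3.7874*p^2 + 9.5128*p + 6.4009)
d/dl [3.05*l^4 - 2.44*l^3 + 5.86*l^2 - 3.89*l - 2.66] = 12.2*l^3 - 7.32*l^2 + 11.72*l - 3.89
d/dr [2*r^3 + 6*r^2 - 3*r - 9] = 6*r^2 + 12*r - 3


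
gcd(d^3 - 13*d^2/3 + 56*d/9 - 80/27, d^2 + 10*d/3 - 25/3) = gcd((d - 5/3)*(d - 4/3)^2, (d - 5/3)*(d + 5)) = d - 5/3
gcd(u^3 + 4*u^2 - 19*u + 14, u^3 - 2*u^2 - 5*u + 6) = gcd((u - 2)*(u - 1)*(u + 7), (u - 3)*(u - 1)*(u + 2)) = u - 1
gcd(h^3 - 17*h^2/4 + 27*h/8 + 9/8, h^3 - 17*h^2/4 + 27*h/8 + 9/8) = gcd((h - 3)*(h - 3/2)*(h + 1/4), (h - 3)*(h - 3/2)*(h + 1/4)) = h^3 - 17*h^2/4 + 27*h/8 + 9/8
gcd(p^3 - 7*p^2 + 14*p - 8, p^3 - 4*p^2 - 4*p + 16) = p^2 - 6*p + 8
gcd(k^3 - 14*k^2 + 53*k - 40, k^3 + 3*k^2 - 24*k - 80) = k - 5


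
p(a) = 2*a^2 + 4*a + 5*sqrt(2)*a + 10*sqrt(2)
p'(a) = 4*a + 4 + 5*sqrt(2)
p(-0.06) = 13.49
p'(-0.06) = 10.83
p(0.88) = 25.43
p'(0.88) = 14.59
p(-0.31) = 10.90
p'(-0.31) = 9.83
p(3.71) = 82.74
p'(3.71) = 25.91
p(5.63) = 139.87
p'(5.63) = 33.59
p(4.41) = 101.86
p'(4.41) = 28.71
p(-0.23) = 11.70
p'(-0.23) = 10.15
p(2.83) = 61.49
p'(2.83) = 22.39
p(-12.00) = 169.29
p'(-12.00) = -36.93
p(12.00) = 434.99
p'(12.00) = 59.07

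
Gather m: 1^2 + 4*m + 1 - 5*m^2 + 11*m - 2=-5*m^2 + 15*m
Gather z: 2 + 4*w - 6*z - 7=4*w - 6*z - 5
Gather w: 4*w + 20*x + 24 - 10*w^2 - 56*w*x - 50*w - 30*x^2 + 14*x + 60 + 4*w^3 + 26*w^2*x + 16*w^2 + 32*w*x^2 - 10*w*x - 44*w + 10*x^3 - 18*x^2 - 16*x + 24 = 4*w^3 + w^2*(26*x + 6) + w*(32*x^2 - 66*x - 90) + 10*x^3 - 48*x^2 + 18*x + 108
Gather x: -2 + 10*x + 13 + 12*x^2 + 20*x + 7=12*x^2 + 30*x + 18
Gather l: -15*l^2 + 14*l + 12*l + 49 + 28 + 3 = -15*l^2 + 26*l + 80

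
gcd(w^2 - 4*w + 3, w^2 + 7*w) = 1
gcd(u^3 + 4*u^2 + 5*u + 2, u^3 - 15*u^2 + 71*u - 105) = 1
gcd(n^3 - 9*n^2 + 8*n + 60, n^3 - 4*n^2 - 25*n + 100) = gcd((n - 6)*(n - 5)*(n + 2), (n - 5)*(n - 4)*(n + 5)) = n - 5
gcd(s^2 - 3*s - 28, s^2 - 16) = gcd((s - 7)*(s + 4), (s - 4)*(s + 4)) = s + 4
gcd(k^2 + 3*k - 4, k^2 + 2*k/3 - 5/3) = k - 1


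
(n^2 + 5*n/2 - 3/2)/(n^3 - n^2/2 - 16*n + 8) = (n + 3)/(n^2 - 16)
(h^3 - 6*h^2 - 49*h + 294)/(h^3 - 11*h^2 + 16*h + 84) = (h + 7)/(h + 2)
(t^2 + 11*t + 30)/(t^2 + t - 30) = (t + 5)/(t - 5)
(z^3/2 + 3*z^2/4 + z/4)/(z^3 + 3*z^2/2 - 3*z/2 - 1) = z*(z + 1)/(2*(z^2 + z - 2))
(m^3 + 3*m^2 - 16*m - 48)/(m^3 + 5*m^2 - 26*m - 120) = (m^2 - m - 12)/(m^2 + m - 30)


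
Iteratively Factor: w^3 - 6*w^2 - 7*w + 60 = (w - 5)*(w^2 - w - 12) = (w - 5)*(w - 4)*(w + 3)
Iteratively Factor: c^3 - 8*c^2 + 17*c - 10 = (c - 1)*(c^2 - 7*c + 10) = (c - 5)*(c - 1)*(c - 2)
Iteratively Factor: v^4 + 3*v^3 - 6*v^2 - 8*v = (v + 4)*(v^3 - v^2 - 2*v) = v*(v + 4)*(v^2 - v - 2) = v*(v + 1)*(v + 4)*(v - 2)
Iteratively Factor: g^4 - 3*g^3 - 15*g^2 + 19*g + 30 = (g + 3)*(g^3 - 6*g^2 + 3*g + 10) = (g - 2)*(g + 3)*(g^2 - 4*g - 5) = (g - 2)*(g + 1)*(g + 3)*(g - 5)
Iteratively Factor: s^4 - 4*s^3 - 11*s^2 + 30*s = (s - 2)*(s^3 - 2*s^2 - 15*s) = (s - 2)*(s + 3)*(s^2 - 5*s) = s*(s - 2)*(s + 3)*(s - 5)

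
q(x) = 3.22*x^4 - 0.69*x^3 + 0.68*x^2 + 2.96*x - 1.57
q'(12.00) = 21977.84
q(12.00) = 65709.47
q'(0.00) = 2.96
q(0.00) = -1.57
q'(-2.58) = -235.52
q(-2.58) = 149.84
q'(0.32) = 3.61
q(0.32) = -0.54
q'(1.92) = 89.10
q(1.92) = 45.49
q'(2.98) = 329.48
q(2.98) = 248.96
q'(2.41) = 174.50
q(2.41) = 108.48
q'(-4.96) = -1626.38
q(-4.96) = 2033.54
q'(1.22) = 24.93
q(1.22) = 8.93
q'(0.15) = 3.16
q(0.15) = -1.11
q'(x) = 12.88*x^3 - 2.07*x^2 + 1.36*x + 2.96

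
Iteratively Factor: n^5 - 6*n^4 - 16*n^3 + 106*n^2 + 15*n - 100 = (n + 4)*(n^4 - 10*n^3 + 24*n^2 + 10*n - 25) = (n + 1)*(n + 4)*(n^3 - 11*n^2 + 35*n - 25) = (n - 5)*(n + 1)*(n + 4)*(n^2 - 6*n + 5) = (n - 5)^2*(n + 1)*(n + 4)*(n - 1)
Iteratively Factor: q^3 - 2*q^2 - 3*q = (q - 3)*(q^2 + q) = q*(q - 3)*(q + 1)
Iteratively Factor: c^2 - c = (c)*(c - 1)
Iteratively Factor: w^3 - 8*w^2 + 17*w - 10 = (w - 5)*(w^2 - 3*w + 2) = (w - 5)*(w - 2)*(w - 1)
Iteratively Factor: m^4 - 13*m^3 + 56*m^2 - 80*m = (m - 4)*(m^3 - 9*m^2 + 20*m) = (m - 4)^2*(m^2 - 5*m) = m*(m - 4)^2*(m - 5)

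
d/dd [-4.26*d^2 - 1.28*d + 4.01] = -8.52*d - 1.28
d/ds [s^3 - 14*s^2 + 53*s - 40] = 3*s^2 - 28*s + 53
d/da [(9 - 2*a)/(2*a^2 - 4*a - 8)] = (-a^2 + 2*a + (a - 1)*(2*a - 9) + 4)/(-a^2 + 2*a + 4)^2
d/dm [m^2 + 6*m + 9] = 2*m + 6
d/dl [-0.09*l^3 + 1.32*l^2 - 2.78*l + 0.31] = -0.27*l^2 + 2.64*l - 2.78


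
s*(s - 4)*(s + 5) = s^3 + s^2 - 20*s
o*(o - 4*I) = o^2 - 4*I*o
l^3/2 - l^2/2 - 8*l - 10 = (l/2 + 1)*(l - 5)*(l + 2)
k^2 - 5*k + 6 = (k - 3)*(k - 2)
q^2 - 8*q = q*(q - 8)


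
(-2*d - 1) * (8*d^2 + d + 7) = -16*d^3 - 10*d^2 - 15*d - 7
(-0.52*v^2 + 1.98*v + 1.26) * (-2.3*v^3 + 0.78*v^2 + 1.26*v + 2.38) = 1.196*v^5 - 4.9596*v^4 - 2.0088*v^3 + 2.24*v^2 + 6.3*v + 2.9988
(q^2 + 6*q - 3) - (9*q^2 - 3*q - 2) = -8*q^2 + 9*q - 1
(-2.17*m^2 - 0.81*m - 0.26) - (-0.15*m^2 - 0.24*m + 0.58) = -2.02*m^2 - 0.57*m - 0.84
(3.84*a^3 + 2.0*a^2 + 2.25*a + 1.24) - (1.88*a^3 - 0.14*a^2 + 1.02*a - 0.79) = 1.96*a^3 + 2.14*a^2 + 1.23*a + 2.03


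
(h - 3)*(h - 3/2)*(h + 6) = h^3 + 3*h^2/2 - 45*h/2 + 27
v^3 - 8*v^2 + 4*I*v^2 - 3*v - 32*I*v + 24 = (v - 8)*(v + I)*(v + 3*I)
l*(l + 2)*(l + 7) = l^3 + 9*l^2 + 14*l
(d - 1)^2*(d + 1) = d^3 - d^2 - d + 1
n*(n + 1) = n^2 + n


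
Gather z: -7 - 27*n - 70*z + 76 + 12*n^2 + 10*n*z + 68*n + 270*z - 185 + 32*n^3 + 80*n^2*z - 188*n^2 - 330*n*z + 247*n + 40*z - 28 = 32*n^3 - 176*n^2 + 288*n + z*(80*n^2 - 320*n + 240) - 144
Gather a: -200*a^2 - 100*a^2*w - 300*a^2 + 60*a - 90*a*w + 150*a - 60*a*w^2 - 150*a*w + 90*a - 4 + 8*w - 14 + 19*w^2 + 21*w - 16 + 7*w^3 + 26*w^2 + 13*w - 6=a^2*(-100*w - 500) + a*(-60*w^2 - 240*w + 300) + 7*w^3 + 45*w^2 + 42*w - 40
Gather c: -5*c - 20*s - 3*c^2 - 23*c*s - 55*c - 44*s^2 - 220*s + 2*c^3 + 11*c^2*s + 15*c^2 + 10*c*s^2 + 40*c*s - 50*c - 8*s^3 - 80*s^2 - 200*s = 2*c^3 + c^2*(11*s + 12) + c*(10*s^2 + 17*s - 110) - 8*s^3 - 124*s^2 - 440*s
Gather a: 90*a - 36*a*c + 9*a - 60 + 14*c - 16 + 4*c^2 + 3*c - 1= a*(99 - 36*c) + 4*c^2 + 17*c - 77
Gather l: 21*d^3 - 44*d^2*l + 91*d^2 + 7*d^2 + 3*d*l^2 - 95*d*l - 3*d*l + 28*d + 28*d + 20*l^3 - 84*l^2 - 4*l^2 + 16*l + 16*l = 21*d^3 + 98*d^2 + 56*d + 20*l^3 + l^2*(3*d - 88) + l*(-44*d^2 - 98*d + 32)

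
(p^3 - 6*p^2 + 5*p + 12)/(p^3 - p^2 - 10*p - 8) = (p - 3)/(p + 2)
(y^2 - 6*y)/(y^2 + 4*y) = (y - 6)/(y + 4)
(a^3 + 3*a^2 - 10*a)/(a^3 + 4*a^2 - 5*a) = (a - 2)/(a - 1)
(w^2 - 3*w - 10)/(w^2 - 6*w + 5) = (w + 2)/(w - 1)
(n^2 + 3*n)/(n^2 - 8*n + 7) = n*(n + 3)/(n^2 - 8*n + 7)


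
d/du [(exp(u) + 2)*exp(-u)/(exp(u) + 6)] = (-exp(2*u) - 4*exp(u) - 12)*exp(-u)/(exp(2*u) + 12*exp(u) + 36)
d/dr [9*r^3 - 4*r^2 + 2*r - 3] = 27*r^2 - 8*r + 2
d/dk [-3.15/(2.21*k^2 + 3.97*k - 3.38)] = (13.923*k + 12.5055)/(2.21*k^2 + 3.97*k - 3.38)^2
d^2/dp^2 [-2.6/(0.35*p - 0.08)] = -0.637/(0.35*p - 0.08)^3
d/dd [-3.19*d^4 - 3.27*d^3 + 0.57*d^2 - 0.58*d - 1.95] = -12.76*d^3 - 9.81*d^2 + 1.14*d - 0.58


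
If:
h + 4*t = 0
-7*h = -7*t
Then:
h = 0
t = 0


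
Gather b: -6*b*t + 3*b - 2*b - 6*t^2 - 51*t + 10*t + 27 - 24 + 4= b*(1 - 6*t) - 6*t^2 - 41*t + 7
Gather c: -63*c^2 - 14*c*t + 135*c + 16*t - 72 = -63*c^2 + c*(135 - 14*t) + 16*t - 72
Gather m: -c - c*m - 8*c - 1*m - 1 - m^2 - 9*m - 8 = -9*c - m^2 + m*(-c - 10) - 9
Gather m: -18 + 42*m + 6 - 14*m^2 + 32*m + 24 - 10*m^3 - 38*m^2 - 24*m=-10*m^3 - 52*m^2 + 50*m + 12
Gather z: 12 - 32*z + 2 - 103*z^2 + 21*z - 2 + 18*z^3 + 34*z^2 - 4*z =18*z^3 - 69*z^2 - 15*z + 12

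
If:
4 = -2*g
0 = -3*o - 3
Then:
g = -2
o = -1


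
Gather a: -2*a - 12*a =-14*a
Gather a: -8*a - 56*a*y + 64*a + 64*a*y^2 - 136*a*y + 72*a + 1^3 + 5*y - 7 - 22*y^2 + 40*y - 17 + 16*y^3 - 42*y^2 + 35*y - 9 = a*(64*y^2 - 192*y + 128) + 16*y^3 - 64*y^2 + 80*y - 32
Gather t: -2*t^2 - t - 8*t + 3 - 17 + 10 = -2*t^2 - 9*t - 4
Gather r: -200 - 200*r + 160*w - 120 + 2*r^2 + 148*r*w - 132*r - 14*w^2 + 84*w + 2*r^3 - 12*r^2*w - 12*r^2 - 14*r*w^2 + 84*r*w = 2*r^3 + r^2*(-12*w - 10) + r*(-14*w^2 + 232*w - 332) - 14*w^2 + 244*w - 320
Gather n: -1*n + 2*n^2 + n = 2*n^2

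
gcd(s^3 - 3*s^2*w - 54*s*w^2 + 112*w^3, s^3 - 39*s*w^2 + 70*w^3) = s^2 + 5*s*w - 14*w^2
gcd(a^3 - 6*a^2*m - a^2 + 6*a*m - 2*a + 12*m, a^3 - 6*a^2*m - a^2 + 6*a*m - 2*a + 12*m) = a^3 - 6*a^2*m - a^2 + 6*a*m - 2*a + 12*m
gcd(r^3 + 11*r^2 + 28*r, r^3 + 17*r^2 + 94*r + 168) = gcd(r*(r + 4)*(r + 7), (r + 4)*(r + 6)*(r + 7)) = r^2 + 11*r + 28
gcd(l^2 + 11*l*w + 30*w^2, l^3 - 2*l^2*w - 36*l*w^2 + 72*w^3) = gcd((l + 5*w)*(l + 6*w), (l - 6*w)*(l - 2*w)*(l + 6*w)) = l + 6*w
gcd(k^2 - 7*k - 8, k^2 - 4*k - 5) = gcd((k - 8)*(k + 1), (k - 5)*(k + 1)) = k + 1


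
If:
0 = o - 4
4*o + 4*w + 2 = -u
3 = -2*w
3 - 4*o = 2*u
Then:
No Solution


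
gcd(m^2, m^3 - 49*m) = m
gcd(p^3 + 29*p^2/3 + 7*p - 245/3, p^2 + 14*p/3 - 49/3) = p^2 + 14*p/3 - 49/3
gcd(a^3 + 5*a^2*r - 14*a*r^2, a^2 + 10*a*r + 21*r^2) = a + 7*r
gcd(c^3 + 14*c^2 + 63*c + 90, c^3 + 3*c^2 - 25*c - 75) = c^2 + 8*c + 15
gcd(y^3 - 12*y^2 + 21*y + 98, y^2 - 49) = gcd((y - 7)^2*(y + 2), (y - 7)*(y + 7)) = y - 7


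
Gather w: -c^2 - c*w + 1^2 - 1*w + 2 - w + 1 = -c^2 + w*(-c - 2) + 4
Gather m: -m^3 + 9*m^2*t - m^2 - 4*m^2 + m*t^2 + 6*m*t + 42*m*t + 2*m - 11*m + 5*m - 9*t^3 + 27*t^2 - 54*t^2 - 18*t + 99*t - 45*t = -m^3 + m^2*(9*t - 5) + m*(t^2 + 48*t - 4) - 9*t^3 - 27*t^2 + 36*t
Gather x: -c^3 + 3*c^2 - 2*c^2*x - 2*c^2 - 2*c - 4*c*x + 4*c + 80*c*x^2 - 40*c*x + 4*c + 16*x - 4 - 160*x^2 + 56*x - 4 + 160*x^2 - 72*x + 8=-c^3 + c^2 + 80*c*x^2 + 6*c + x*(-2*c^2 - 44*c)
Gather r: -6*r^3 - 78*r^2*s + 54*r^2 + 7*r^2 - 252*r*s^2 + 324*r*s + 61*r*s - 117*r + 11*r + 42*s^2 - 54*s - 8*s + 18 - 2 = -6*r^3 + r^2*(61 - 78*s) + r*(-252*s^2 + 385*s - 106) + 42*s^2 - 62*s + 16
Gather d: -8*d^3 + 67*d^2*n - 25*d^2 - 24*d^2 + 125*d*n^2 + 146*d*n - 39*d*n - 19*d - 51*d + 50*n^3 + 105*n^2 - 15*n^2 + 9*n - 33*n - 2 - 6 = -8*d^3 + d^2*(67*n - 49) + d*(125*n^2 + 107*n - 70) + 50*n^3 + 90*n^2 - 24*n - 8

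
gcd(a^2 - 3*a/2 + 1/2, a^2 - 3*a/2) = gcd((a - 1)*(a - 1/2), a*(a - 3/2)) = 1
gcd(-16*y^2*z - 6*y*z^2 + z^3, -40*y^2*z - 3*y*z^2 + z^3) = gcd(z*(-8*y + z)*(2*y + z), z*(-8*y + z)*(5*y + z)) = 8*y*z - z^2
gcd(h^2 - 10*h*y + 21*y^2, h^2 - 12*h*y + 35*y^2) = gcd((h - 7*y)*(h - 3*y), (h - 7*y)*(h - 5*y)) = -h + 7*y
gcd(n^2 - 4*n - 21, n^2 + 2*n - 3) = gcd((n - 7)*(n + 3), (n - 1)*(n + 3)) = n + 3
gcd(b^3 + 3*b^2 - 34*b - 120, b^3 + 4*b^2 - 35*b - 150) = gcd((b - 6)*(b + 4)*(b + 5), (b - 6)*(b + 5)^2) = b^2 - b - 30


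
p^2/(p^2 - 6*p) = p/(p - 6)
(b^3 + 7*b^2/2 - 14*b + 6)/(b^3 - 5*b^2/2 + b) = (b + 6)/b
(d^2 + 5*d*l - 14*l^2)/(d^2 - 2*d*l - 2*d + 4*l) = (d + 7*l)/(d - 2)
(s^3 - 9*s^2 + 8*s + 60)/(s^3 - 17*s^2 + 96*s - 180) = (s + 2)/(s - 6)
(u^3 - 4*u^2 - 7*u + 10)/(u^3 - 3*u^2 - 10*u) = (u - 1)/u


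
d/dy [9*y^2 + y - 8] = 18*y + 1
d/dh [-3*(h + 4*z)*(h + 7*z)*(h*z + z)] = 3*z*(-3*h^2 - 22*h*z - 2*h - 28*z^2 - 11*z)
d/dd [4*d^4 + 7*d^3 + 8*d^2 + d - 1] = 16*d^3 + 21*d^2 + 16*d + 1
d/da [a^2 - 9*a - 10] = 2*a - 9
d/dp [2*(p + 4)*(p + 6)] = 4*p + 20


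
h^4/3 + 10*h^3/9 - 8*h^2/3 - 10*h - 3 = (h/3 + 1)*(h - 3)*(h + 1/3)*(h + 3)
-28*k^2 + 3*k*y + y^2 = (-4*k + y)*(7*k + y)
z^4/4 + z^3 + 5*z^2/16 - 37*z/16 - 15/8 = (z/2 + 1/2)*(z/2 + 1)*(z - 3/2)*(z + 5/2)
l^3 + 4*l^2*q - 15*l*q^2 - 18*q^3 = (l - 3*q)*(l + q)*(l + 6*q)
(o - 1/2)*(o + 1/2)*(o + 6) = o^3 + 6*o^2 - o/4 - 3/2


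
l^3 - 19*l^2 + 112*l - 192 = (l - 8)^2*(l - 3)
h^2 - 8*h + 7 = (h - 7)*(h - 1)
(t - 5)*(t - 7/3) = t^2 - 22*t/3 + 35/3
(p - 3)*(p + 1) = p^2 - 2*p - 3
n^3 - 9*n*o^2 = n*(n - 3*o)*(n + 3*o)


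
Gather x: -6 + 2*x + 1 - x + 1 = x - 4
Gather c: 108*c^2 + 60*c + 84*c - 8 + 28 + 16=108*c^2 + 144*c + 36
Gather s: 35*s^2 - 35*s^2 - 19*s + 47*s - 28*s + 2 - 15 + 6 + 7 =0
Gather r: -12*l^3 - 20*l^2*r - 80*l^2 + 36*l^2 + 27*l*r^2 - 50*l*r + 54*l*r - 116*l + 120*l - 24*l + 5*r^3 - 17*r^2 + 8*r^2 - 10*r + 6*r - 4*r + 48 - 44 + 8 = -12*l^3 - 44*l^2 - 20*l + 5*r^3 + r^2*(27*l - 9) + r*(-20*l^2 + 4*l - 8) + 12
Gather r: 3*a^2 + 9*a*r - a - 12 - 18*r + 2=3*a^2 - a + r*(9*a - 18) - 10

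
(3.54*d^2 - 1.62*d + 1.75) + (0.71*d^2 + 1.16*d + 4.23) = 4.25*d^2 - 0.46*d + 5.98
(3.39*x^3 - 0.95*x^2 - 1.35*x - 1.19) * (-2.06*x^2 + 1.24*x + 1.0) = -6.9834*x^5 + 6.1606*x^4 + 4.993*x^3 - 0.1726*x^2 - 2.8256*x - 1.19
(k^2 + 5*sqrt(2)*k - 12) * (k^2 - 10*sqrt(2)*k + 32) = k^4 - 5*sqrt(2)*k^3 - 80*k^2 + 280*sqrt(2)*k - 384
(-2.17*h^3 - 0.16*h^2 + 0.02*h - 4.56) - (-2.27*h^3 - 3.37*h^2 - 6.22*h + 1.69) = 0.1*h^3 + 3.21*h^2 + 6.24*h - 6.25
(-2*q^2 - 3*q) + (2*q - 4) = -2*q^2 - q - 4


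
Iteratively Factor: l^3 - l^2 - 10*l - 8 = (l + 1)*(l^2 - 2*l - 8) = (l + 1)*(l + 2)*(l - 4)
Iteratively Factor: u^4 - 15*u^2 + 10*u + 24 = (u + 4)*(u^3 - 4*u^2 + u + 6) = (u - 2)*(u + 4)*(u^2 - 2*u - 3) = (u - 2)*(u + 1)*(u + 4)*(u - 3)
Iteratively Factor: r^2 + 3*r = (r)*(r + 3)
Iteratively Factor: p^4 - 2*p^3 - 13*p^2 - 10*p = (p)*(p^3 - 2*p^2 - 13*p - 10) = p*(p + 1)*(p^2 - 3*p - 10) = p*(p + 1)*(p + 2)*(p - 5)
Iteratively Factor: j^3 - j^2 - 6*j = (j + 2)*(j^2 - 3*j) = j*(j + 2)*(j - 3)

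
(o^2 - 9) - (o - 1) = o^2 - o - 8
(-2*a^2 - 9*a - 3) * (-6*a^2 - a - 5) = 12*a^4 + 56*a^3 + 37*a^2 + 48*a + 15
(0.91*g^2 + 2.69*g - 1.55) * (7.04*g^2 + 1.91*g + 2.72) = 6.4064*g^4 + 20.6757*g^3 - 3.2989*g^2 + 4.3563*g - 4.216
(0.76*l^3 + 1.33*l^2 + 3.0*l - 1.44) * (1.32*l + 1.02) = 1.0032*l^4 + 2.5308*l^3 + 5.3166*l^2 + 1.1592*l - 1.4688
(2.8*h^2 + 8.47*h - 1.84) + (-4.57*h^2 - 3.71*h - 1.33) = -1.77*h^2 + 4.76*h - 3.17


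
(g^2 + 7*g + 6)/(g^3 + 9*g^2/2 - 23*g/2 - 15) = 2/(2*g - 5)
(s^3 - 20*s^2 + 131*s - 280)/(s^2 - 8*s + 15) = (s^2 - 15*s + 56)/(s - 3)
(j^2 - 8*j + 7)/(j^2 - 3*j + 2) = (j - 7)/(j - 2)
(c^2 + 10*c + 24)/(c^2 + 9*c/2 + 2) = 2*(c + 6)/(2*c + 1)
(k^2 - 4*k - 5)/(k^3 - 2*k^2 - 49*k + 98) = (k^2 - 4*k - 5)/(k^3 - 2*k^2 - 49*k + 98)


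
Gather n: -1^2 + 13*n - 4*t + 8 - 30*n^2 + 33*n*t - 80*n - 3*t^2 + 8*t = -30*n^2 + n*(33*t - 67) - 3*t^2 + 4*t + 7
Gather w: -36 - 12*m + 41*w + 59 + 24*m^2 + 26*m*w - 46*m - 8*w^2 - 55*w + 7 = 24*m^2 - 58*m - 8*w^2 + w*(26*m - 14) + 30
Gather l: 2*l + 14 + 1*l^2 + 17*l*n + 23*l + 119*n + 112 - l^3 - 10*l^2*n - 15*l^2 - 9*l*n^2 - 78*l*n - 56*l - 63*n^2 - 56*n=-l^3 + l^2*(-10*n - 14) + l*(-9*n^2 - 61*n - 31) - 63*n^2 + 63*n + 126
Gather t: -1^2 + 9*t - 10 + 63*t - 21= 72*t - 32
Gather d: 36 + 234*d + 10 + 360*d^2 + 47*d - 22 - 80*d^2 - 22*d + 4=280*d^2 + 259*d + 28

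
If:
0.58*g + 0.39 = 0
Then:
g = -0.67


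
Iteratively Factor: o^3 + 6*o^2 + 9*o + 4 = (o + 1)*(o^2 + 5*o + 4) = (o + 1)*(o + 4)*(o + 1)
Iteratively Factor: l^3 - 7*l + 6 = (l + 3)*(l^2 - 3*l + 2) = (l - 2)*(l + 3)*(l - 1)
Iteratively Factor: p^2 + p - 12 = (p - 3)*(p + 4)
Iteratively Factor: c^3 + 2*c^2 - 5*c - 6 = (c + 3)*(c^2 - c - 2) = (c + 1)*(c + 3)*(c - 2)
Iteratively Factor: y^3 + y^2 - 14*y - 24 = (y - 4)*(y^2 + 5*y + 6) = (y - 4)*(y + 2)*(y + 3)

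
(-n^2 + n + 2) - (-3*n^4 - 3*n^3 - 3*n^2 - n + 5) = 3*n^4 + 3*n^3 + 2*n^2 + 2*n - 3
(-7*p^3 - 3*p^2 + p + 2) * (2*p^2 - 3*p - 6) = -14*p^5 + 15*p^4 + 53*p^3 + 19*p^2 - 12*p - 12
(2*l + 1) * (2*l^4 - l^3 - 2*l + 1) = 4*l^5 - l^3 - 4*l^2 + 1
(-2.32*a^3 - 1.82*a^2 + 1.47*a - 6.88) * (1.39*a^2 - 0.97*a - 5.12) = -3.2248*a^5 - 0.2794*a^4 + 15.6871*a^3 - 1.6707*a^2 - 0.8528*a + 35.2256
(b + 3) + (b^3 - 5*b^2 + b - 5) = b^3 - 5*b^2 + 2*b - 2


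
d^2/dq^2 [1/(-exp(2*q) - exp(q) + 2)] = (-2*(2*exp(q) + 1)^2*exp(q) + (4*exp(q) + 1)*(exp(2*q) + exp(q) - 2))*exp(q)/(exp(2*q) + exp(q) - 2)^3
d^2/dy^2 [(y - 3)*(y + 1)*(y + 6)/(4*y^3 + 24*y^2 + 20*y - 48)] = (-y^6 - 30*y^5 - 183*y^4 - 508*y^3 - 1305*y^2 - 2538*y - 1035)/(y^9 + 18*y^8 + 123*y^7 + 360*y^6 + 183*y^5 - 1206*y^4 - 1603*y^3 + 1692*y^2 + 2160*y - 1728)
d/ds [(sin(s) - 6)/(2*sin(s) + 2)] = 7*cos(s)/(2*(sin(s) + 1)^2)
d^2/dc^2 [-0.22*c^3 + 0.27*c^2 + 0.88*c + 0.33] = 0.54 - 1.32*c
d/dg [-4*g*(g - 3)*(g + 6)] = -12*g^2 - 24*g + 72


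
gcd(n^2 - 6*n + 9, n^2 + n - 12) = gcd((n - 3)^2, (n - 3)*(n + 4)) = n - 3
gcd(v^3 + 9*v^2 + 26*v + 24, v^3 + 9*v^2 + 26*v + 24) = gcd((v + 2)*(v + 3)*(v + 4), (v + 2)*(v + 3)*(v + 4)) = v^3 + 9*v^2 + 26*v + 24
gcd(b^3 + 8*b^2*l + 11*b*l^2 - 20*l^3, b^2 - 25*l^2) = b + 5*l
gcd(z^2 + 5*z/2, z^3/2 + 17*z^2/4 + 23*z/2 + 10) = z + 5/2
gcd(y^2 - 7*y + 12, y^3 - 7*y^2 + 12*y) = y^2 - 7*y + 12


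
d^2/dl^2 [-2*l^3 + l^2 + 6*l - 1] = 2 - 12*l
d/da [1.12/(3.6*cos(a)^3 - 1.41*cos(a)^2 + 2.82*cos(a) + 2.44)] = (12.096*cos(a)^2 - 3.1584*cos(a) + 3.1584)*sin(a)/(3.6*cos(a)^3 - 1.41*cos(a)^2 + 2.82*cos(a) + 2.44)^2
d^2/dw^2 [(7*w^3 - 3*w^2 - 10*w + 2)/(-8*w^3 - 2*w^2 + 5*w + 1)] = 2*(304*w^6 + 1080*w^5 - 264*w^4 + 193*w^3 + 609*w^2 + 51*w - 101)/(512*w^9 + 384*w^8 - 864*w^7 - 664*w^6 + 444*w^5 + 378*w^4 - 41*w^3 - 69*w^2 - 15*w - 1)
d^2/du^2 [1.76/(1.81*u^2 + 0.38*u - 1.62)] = (-11.531872*u^2 - 2.421056*u + 1.76*(3.62*u + 0.38)*(7.24*u + 0.76) + 10.321344)/(1.81*u^2 + 0.38*u - 1.62)^3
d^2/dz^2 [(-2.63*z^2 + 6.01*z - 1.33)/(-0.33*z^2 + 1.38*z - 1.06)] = (1.086426*z^3 - 4.65082199999999*z^2 + 8.979696*z - 7.537484)/(0.035937*z^6 - 0.450846*z^5 + 2.231658*z^4 - 5.524416*z^3 + 7.168356*z^2 - 4.651704*z + 1.191016)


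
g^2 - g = g*(g - 1)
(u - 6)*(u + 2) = u^2 - 4*u - 12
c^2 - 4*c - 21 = (c - 7)*(c + 3)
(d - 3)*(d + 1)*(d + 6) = d^3 + 4*d^2 - 15*d - 18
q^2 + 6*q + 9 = (q + 3)^2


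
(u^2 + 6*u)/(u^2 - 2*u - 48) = u/(u - 8)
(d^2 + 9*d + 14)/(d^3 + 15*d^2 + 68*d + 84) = 1/(d + 6)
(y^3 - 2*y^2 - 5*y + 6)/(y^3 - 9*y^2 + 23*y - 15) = (y + 2)/(y - 5)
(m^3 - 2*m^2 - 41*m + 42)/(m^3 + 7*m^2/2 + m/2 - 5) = 2*(m^2 - m - 42)/(2*m^2 + 9*m + 10)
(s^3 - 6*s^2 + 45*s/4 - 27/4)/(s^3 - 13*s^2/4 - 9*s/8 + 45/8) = 2*(2*s - 3)/(4*s + 5)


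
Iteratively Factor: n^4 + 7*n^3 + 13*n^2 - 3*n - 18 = (n - 1)*(n^3 + 8*n^2 + 21*n + 18) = (n - 1)*(n + 3)*(n^2 + 5*n + 6) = (n - 1)*(n + 2)*(n + 3)*(n + 3)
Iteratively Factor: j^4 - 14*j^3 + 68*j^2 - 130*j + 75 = (j - 5)*(j^3 - 9*j^2 + 23*j - 15) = (j - 5)*(j - 3)*(j^2 - 6*j + 5) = (j - 5)^2*(j - 3)*(j - 1)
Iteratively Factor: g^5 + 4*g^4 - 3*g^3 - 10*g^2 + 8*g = (g + 2)*(g^4 + 2*g^3 - 7*g^2 + 4*g) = (g - 1)*(g + 2)*(g^3 + 3*g^2 - 4*g) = (g - 1)^2*(g + 2)*(g^2 + 4*g) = (g - 1)^2*(g + 2)*(g + 4)*(g)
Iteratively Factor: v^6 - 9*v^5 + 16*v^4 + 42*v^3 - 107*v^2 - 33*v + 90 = (v + 1)*(v^5 - 10*v^4 + 26*v^3 + 16*v^2 - 123*v + 90) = (v - 1)*(v + 1)*(v^4 - 9*v^3 + 17*v^2 + 33*v - 90) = (v - 3)*(v - 1)*(v + 1)*(v^3 - 6*v^2 - v + 30) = (v - 3)*(v - 1)*(v + 1)*(v + 2)*(v^2 - 8*v + 15) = (v - 3)^2*(v - 1)*(v + 1)*(v + 2)*(v - 5)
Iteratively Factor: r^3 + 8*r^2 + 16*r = (r + 4)*(r^2 + 4*r) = r*(r + 4)*(r + 4)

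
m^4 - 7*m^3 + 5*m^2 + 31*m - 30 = (m - 5)*(m - 3)*(m - 1)*(m + 2)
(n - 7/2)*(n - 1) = n^2 - 9*n/2 + 7/2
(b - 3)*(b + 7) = b^2 + 4*b - 21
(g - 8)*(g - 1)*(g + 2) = g^3 - 7*g^2 - 10*g + 16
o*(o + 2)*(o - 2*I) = o^3 + 2*o^2 - 2*I*o^2 - 4*I*o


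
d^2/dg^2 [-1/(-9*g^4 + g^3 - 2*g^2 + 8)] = 2*(g^2*(36*g^2 - 3*g + 4)^2 + (-54*g^2 + 3*g - 2)*(9*g^4 - g^3 + 2*g^2 - 8))/(9*g^4 - g^3 + 2*g^2 - 8)^3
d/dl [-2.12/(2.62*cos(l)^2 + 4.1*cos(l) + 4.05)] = -(11.1088*cos(l) + 8.692)*sin(l)/(2.62*cos(l)^2 + 4.1*cos(l) + 4.05)^2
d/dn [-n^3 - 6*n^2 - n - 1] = -3*n^2 - 12*n - 1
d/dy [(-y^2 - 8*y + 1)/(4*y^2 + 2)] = (8*y^2 - 3*y - 4)/(4*y^4 + 4*y^2 + 1)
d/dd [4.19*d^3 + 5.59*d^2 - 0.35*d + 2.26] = 12.57*d^2 + 11.18*d - 0.35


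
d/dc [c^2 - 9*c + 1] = 2*c - 9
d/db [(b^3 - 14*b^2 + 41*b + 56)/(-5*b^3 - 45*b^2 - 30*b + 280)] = (-23*b^4 + 70*b^3 + 789*b^2 - 560*b + 2632)/(5*(b^6 + 18*b^5 + 93*b^4 - 4*b^3 - 972*b^2 - 672*b + 3136))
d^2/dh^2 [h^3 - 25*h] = 6*h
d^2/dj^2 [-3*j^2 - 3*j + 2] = -6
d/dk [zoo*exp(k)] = zoo*exp(k)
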